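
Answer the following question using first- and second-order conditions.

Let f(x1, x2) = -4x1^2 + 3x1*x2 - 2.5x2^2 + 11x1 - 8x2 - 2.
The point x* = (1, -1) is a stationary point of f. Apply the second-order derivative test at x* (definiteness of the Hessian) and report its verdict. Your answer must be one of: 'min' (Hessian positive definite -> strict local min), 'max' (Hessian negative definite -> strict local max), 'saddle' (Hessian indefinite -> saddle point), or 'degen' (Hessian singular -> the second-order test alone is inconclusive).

Compute the Hessian H = grad^2 f:
  H = [[-8, 3], [3, -5]]
Verify stationarity: grad f(x*) = H x* + g = (0, 0).
Eigenvalues of H: -9.8541, -3.1459.
Both eigenvalues < 0, so H is negative definite -> x* is a strict local max.

max


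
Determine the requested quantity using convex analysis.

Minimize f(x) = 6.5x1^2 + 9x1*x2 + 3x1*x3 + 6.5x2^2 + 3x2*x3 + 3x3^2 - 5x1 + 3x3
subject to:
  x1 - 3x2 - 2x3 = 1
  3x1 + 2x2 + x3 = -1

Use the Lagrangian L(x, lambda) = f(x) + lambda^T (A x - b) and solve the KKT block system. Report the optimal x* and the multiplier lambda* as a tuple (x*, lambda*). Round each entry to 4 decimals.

Form the Lagrangian:
  L(x, lambda) = (1/2) x^T Q x + c^T x + lambda^T (A x - b)
Stationarity (grad_x L = 0): Q x + c + A^T lambda = 0.
Primal feasibility: A x = b.

This gives the KKT block system:
  [ Q   A^T ] [ x     ]   [-c ]
  [ A    0  ] [ lambda ] = [ b ]

Solving the linear system:
  x*      = (-0.1464, 0.0246, -0.6101)
  lambda* = (0.7763, 2.5785)
  f(x*)   = 0.3519

x* = (-0.1464, 0.0246, -0.6101), lambda* = (0.7763, 2.5785)


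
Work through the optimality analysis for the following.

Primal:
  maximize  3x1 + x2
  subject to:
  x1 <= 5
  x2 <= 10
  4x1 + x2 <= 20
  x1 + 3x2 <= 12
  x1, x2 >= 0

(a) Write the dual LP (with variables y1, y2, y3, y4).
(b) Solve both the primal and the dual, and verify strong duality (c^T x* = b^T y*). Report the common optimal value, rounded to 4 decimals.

The standard primal-dual pair for 'max c^T x s.t. A x <= b, x >= 0' is:
  Dual:  min b^T y  s.t.  A^T y >= c,  y >= 0.

So the dual LP is:
  minimize  5y1 + 10y2 + 20y3 + 12y4
  subject to:
    y1 + 4y3 + y4 >= 3
    y2 + y3 + 3y4 >= 1
    y1, y2, y3, y4 >= 0

Solving the primal: x* = (4.3636, 2.5455).
  primal value c^T x* = 15.6364.
Solving the dual: y* = (0, 0, 0.7273, 0.0909).
  dual value b^T y* = 15.6364.
Strong duality: c^T x* = b^T y*. Confirmed.

15.6364


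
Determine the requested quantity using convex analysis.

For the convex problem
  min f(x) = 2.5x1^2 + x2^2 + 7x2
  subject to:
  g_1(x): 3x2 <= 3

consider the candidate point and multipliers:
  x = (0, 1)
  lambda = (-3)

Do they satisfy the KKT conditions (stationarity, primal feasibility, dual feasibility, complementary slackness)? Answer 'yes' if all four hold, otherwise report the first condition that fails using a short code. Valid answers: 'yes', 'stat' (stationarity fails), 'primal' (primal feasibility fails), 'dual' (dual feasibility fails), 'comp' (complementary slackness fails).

Gradient of f: grad f(x) = Q x + c = (0, 9)
Constraint values g_i(x) = a_i^T x - b_i:
  g_1((0, 1)) = 0
Stationarity residual: grad f(x) + sum_i lambda_i a_i = (0, 0)
  -> stationarity OK
Primal feasibility (all g_i <= 0): OK
Dual feasibility (all lambda_i >= 0): FAILS
Complementary slackness (lambda_i * g_i(x) = 0 for all i): OK

Verdict: the first failing condition is dual_feasibility -> dual.

dual


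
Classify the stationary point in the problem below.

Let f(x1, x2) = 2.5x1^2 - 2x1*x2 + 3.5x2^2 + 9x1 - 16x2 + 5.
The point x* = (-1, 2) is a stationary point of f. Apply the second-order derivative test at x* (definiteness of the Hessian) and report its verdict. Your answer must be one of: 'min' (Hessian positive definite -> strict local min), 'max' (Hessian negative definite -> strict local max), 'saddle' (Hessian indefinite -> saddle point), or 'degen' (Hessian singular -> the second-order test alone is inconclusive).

Compute the Hessian H = grad^2 f:
  H = [[5, -2], [-2, 7]]
Verify stationarity: grad f(x*) = H x* + g = (0, 0).
Eigenvalues of H: 3.7639, 8.2361.
Both eigenvalues > 0, so H is positive definite -> x* is a strict local min.

min


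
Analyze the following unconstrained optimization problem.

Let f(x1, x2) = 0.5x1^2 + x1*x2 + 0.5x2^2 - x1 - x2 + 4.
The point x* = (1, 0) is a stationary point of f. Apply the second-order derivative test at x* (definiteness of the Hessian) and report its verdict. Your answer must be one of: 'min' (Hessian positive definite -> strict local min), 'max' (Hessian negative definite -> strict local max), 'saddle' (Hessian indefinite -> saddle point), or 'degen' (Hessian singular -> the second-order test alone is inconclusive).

Compute the Hessian H = grad^2 f:
  H = [[1, 1], [1, 1]]
Verify stationarity: grad f(x*) = H x* + g = (0, 0).
Eigenvalues of H: 0, 2.
H has a zero eigenvalue (singular; positive semidefinite but not definite), so H is neither positive definite, negative definite, nor indefinite. The second-order test alone is inconclusive -> degen.
(Indeed, f is constant along the null direction of H through x*, so x* is not a strict local extremum.)

degen


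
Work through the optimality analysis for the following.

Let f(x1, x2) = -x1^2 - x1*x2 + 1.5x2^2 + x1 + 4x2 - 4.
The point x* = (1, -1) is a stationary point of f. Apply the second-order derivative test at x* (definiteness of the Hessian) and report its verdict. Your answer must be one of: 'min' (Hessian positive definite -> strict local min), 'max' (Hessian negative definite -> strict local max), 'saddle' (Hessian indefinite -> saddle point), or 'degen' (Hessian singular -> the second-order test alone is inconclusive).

Compute the Hessian H = grad^2 f:
  H = [[-2, -1], [-1, 3]]
Verify stationarity: grad f(x*) = H x* + g = (0, 0).
Eigenvalues of H: -2.1926, 3.1926.
Eigenvalues have mixed signs, so H is indefinite -> x* is a saddle point.

saddle


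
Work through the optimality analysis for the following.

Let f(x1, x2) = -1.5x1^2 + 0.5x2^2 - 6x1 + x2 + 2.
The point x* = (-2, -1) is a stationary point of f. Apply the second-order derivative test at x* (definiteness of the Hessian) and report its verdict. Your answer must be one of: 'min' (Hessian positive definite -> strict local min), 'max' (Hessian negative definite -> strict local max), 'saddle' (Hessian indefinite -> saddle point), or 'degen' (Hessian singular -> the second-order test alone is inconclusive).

Compute the Hessian H = grad^2 f:
  H = [[-3, 0], [0, 1]]
Verify stationarity: grad f(x*) = H x* + g = (0, 0).
Eigenvalues of H: -3, 1.
Eigenvalues have mixed signs, so H is indefinite -> x* is a saddle point.

saddle


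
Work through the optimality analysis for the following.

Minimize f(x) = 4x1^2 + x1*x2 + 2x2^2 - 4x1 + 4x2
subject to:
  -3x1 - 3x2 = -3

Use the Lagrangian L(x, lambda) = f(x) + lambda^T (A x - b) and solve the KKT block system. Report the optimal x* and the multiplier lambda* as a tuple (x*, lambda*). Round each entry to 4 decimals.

Form the Lagrangian:
  L(x, lambda) = (1/2) x^T Q x + c^T x + lambda^T (A x - b)
Stationarity (grad_x L = 0): Q x + c + A^T lambda = 0.
Primal feasibility: A x = b.

This gives the KKT block system:
  [ Q   A^T ] [ x     ]   [-c ]
  [ A    0  ] [ lambda ] = [ b ]

Solving the linear system:
  x*      = (1.1, -0.1)
  lambda* = (1.5667)
  f(x*)   = -0.05

x* = (1.1, -0.1), lambda* = (1.5667)


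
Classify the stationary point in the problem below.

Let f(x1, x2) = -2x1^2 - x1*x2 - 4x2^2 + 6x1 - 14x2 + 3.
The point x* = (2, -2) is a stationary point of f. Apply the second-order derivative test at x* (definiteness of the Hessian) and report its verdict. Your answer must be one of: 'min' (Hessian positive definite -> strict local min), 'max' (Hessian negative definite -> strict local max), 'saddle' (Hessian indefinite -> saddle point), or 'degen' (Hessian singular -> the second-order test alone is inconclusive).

Compute the Hessian H = grad^2 f:
  H = [[-4, -1], [-1, -8]]
Verify stationarity: grad f(x*) = H x* + g = (0, 0).
Eigenvalues of H: -8.2361, -3.7639.
Both eigenvalues < 0, so H is negative definite -> x* is a strict local max.

max


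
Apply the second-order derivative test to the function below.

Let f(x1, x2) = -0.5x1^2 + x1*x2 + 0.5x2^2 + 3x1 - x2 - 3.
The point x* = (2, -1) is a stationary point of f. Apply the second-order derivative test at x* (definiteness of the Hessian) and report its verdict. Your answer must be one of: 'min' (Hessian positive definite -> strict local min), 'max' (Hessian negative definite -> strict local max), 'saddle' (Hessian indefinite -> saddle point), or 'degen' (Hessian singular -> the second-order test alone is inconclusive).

Compute the Hessian H = grad^2 f:
  H = [[-1, 1], [1, 1]]
Verify stationarity: grad f(x*) = H x* + g = (0, 0).
Eigenvalues of H: -1.4142, 1.4142.
Eigenvalues have mixed signs, so H is indefinite -> x* is a saddle point.

saddle


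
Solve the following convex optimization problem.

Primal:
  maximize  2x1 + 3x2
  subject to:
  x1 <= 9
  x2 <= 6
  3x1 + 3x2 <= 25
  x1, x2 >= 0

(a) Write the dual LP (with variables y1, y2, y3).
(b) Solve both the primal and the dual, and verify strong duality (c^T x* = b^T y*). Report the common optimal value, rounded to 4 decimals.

The standard primal-dual pair for 'max c^T x s.t. A x <= b, x >= 0' is:
  Dual:  min b^T y  s.t.  A^T y >= c,  y >= 0.

So the dual LP is:
  minimize  9y1 + 6y2 + 25y3
  subject to:
    y1 + 3y3 >= 2
    y2 + 3y3 >= 3
    y1, y2, y3 >= 0

Solving the primal: x* = (2.3333, 6).
  primal value c^T x* = 22.6667.
Solving the dual: y* = (0, 1, 0.6667).
  dual value b^T y* = 22.6667.
Strong duality: c^T x* = b^T y*. Confirmed.

22.6667


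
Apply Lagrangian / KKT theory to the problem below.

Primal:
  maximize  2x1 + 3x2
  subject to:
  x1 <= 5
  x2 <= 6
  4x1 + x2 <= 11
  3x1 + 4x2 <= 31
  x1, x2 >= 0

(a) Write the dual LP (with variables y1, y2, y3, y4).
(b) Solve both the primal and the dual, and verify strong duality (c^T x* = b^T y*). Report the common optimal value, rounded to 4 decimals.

The standard primal-dual pair for 'max c^T x s.t. A x <= b, x >= 0' is:
  Dual:  min b^T y  s.t.  A^T y >= c,  y >= 0.

So the dual LP is:
  minimize  5y1 + 6y2 + 11y3 + 31y4
  subject to:
    y1 + 4y3 + 3y4 >= 2
    y2 + y3 + 4y4 >= 3
    y1, y2, y3, y4 >= 0

Solving the primal: x* = (1.25, 6).
  primal value c^T x* = 20.5.
Solving the dual: y* = (0, 2.5, 0.5, 0).
  dual value b^T y* = 20.5.
Strong duality: c^T x* = b^T y*. Confirmed.

20.5


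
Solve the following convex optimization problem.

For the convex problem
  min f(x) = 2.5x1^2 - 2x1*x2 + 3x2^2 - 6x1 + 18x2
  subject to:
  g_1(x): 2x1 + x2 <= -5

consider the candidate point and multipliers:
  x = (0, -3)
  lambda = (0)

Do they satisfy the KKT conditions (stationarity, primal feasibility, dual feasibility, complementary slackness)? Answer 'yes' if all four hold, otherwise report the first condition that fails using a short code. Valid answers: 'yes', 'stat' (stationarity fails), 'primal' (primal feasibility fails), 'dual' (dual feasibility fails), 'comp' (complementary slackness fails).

Gradient of f: grad f(x) = Q x + c = (0, 0)
Constraint values g_i(x) = a_i^T x - b_i:
  g_1((0, -3)) = 2
Stationarity residual: grad f(x) + sum_i lambda_i a_i = (0, 0)
  -> stationarity OK
Primal feasibility (all g_i <= 0): FAILS
Dual feasibility (all lambda_i >= 0): OK
Complementary slackness (lambda_i * g_i(x) = 0 for all i): OK

Verdict: the first failing condition is primal_feasibility -> primal.

primal


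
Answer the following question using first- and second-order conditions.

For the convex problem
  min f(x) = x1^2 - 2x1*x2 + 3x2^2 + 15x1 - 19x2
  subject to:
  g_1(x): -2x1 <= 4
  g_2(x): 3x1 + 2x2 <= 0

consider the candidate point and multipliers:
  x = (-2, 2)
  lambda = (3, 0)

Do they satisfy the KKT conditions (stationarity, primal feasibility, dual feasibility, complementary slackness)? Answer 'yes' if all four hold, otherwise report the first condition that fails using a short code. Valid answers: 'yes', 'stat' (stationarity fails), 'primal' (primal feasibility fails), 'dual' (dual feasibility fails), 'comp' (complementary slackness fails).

Gradient of f: grad f(x) = Q x + c = (7, -3)
Constraint values g_i(x) = a_i^T x - b_i:
  g_1((-2, 2)) = 0
  g_2((-2, 2)) = -2
Stationarity residual: grad f(x) + sum_i lambda_i a_i = (1, -3)
  -> stationarity FAILS
Primal feasibility (all g_i <= 0): OK
Dual feasibility (all lambda_i >= 0): OK
Complementary slackness (lambda_i * g_i(x) = 0 for all i): OK

Verdict: the first failing condition is stationarity -> stat.

stat


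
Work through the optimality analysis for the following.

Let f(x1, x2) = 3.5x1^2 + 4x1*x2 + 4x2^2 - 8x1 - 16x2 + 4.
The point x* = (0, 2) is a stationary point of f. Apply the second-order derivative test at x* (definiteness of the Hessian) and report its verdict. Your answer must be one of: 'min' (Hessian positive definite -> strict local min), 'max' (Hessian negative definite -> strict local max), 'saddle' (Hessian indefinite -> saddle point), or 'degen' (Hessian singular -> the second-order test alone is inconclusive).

Compute the Hessian H = grad^2 f:
  H = [[7, 4], [4, 8]]
Verify stationarity: grad f(x*) = H x* + g = (0, 0).
Eigenvalues of H: 3.4689, 11.5311.
Both eigenvalues > 0, so H is positive definite -> x* is a strict local min.

min


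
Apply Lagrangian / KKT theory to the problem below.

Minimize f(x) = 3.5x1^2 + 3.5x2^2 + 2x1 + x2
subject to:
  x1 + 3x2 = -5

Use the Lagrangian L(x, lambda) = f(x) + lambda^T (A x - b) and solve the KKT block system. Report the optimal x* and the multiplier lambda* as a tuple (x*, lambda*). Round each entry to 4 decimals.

Form the Lagrangian:
  L(x, lambda) = (1/2) x^T Q x + c^T x + lambda^T (A x - b)
Stationarity (grad_x L = 0): Q x + c + A^T lambda = 0.
Primal feasibility: A x = b.

This gives the KKT block system:
  [ Q   A^T ] [ x     ]   [-c ]
  [ A    0  ] [ lambda ] = [ b ]

Solving the linear system:
  x*      = (-0.7143, -1.4286)
  lambda* = (3)
  f(x*)   = 6.0714

x* = (-0.7143, -1.4286), lambda* = (3)


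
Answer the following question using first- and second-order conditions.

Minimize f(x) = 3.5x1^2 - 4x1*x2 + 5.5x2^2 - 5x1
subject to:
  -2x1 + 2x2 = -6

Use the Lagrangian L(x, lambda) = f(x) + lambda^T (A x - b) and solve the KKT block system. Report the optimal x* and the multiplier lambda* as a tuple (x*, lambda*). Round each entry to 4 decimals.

Form the Lagrangian:
  L(x, lambda) = (1/2) x^T Q x + c^T x + lambda^T (A x - b)
Stationarity (grad_x L = 0): Q x + c + A^T lambda = 0.
Primal feasibility: A x = b.

This gives the KKT block system:
  [ Q   A^T ] [ x     ]   [-c ]
  [ A    0  ] [ lambda ] = [ b ]

Solving the linear system:
  x*      = (2.6, -0.4)
  lambda* = (7.4)
  f(x*)   = 15.7

x* = (2.6, -0.4), lambda* = (7.4)


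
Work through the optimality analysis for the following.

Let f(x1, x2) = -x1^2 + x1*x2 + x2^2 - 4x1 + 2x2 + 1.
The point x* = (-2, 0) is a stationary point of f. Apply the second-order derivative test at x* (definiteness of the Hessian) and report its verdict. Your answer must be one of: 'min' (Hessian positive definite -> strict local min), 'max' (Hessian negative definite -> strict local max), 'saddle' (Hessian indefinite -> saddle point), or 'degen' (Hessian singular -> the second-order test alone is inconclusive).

Compute the Hessian H = grad^2 f:
  H = [[-2, 1], [1, 2]]
Verify stationarity: grad f(x*) = H x* + g = (0, 0).
Eigenvalues of H: -2.2361, 2.2361.
Eigenvalues have mixed signs, so H is indefinite -> x* is a saddle point.

saddle


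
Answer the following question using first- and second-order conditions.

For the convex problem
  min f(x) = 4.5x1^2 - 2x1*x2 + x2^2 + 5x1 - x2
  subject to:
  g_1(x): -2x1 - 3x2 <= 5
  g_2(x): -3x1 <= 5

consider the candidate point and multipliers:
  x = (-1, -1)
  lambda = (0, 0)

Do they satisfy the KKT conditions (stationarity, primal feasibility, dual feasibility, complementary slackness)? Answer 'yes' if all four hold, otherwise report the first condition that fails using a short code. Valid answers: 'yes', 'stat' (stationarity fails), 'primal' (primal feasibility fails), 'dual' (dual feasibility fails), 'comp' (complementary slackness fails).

Gradient of f: grad f(x) = Q x + c = (-2, -1)
Constraint values g_i(x) = a_i^T x - b_i:
  g_1((-1, -1)) = 0
  g_2((-1, -1)) = -2
Stationarity residual: grad f(x) + sum_i lambda_i a_i = (-2, -1)
  -> stationarity FAILS
Primal feasibility (all g_i <= 0): OK
Dual feasibility (all lambda_i >= 0): OK
Complementary slackness (lambda_i * g_i(x) = 0 for all i): OK

Verdict: the first failing condition is stationarity -> stat.

stat


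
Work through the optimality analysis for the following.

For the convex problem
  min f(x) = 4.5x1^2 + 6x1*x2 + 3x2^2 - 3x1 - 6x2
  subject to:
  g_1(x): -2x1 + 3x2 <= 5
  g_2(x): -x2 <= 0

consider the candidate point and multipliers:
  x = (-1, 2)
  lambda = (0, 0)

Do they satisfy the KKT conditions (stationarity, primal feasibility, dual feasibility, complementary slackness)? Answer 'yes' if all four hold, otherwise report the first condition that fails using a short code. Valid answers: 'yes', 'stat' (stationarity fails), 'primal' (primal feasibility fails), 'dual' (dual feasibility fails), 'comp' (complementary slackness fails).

Gradient of f: grad f(x) = Q x + c = (0, 0)
Constraint values g_i(x) = a_i^T x - b_i:
  g_1((-1, 2)) = 3
  g_2((-1, 2)) = -2
Stationarity residual: grad f(x) + sum_i lambda_i a_i = (0, 0)
  -> stationarity OK
Primal feasibility (all g_i <= 0): FAILS
Dual feasibility (all lambda_i >= 0): OK
Complementary slackness (lambda_i * g_i(x) = 0 for all i): OK

Verdict: the first failing condition is primal_feasibility -> primal.

primal


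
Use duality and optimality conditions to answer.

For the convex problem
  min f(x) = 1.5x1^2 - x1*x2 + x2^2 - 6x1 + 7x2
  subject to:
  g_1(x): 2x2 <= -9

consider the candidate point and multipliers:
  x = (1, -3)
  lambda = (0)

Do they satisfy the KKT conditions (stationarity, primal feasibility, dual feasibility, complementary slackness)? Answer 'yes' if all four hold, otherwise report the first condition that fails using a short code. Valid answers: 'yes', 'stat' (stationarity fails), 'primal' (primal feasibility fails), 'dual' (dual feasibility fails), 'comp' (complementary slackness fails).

Gradient of f: grad f(x) = Q x + c = (0, 0)
Constraint values g_i(x) = a_i^T x - b_i:
  g_1((1, -3)) = 3
Stationarity residual: grad f(x) + sum_i lambda_i a_i = (0, 0)
  -> stationarity OK
Primal feasibility (all g_i <= 0): FAILS
Dual feasibility (all lambda_i >= 0): OK
Complementary slackness (lambda_i * g_i(x) = 0 for all i): OK

Verdict: the first failing condition is primal_feasibility -> primal.

primal


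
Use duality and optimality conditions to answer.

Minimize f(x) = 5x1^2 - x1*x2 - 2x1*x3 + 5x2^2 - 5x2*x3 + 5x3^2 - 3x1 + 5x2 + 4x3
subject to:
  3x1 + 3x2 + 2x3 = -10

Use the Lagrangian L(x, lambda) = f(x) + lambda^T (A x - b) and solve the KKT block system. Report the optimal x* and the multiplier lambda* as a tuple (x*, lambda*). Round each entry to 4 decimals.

Form the Lagrangian:
  L(x, lambda) = (1/2) x^T Q x + c^T x + lambda^T (A x - b)
Stationarity (grad_x L = 0): Q x + c + A^T lambda = 0.
Primal feasibility: A x = b.

This gives the KKT block system:
  [ Q   A^T ] [ x     ]   [-c ]
  [ A    0  ] [ lambda ] = [ b ]

Solving the linear system:
  x*      = (-0.5492, -1.7142, -1.6048)
  lambda* = (1.1895)
  f(x*)   = -0.7238

x* = (-0.5492, -1.7142, -1.6048), lambda* = (1.1895)


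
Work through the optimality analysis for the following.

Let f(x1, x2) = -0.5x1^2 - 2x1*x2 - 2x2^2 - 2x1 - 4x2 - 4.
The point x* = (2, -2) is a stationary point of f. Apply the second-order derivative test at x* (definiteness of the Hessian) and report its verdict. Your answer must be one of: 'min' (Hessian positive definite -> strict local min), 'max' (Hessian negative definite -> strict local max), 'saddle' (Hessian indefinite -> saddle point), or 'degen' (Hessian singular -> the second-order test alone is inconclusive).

Compute the Hessian H = grad^2 f:
  H = [[-1, -2], [-2, -4]]
Verify stationarity: grad f(x*) = H x* + g = (0, 0).
Eigenvalues of H: -5, 0.
H has a zero eigenvalue (singular; negative semidefinite but not definite), so H is neither positive definite, negative definite, nor indefinite. The second-order test alone is inconclusive -> degen.
(Indeed, f is constant along the null direction of H through x*, so x* is not a strict local extremum.)

degen


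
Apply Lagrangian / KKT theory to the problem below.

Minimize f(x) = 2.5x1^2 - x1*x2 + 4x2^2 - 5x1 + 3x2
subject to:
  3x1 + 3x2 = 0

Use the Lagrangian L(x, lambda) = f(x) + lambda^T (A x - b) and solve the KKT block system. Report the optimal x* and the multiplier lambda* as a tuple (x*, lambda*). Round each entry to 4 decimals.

Form the Lagrangian:
  L(x, lambda) = (1/2) x^T Q x + c^T x + lambda^T (A x - b)
Stationarity (grad_x L = 0): Q x + c + A^T lambda = 0.
Primal feasibility: A x = b.

This gives the KKT block system:
  [ Q   A^T ] [ x     ]   [-c ]
  [ A    0  ] [ lambda ] = [ b ]

Solving the linear system:
  x*      = (0.5333, -0.5333)
  lambda* = (0.6)
  f(x*)   = -2.1333

x* = (0.5333, -0.5333), lambda* = (0.6)


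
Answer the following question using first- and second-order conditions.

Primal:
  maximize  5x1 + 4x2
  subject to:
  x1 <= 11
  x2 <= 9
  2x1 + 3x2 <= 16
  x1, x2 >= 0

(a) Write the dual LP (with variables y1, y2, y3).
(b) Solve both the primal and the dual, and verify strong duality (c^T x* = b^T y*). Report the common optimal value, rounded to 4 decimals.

The standard primal-dual pair for 'max c^T x s.t. A x <= b, x >= 0' is:
  Dual:  min b^T y  s.t.  A^T y >= c,  y >= 0.

So the dual LP is:
  minimize  11y1 + 9y2 + 16y3
  subject to:
    y1 + 2y3 >= 5
    y2 + 3y3 >= 4
    y1, y2, y3 >= 0

Solving the primal: x* = (8, 0).
  primal value c^T x* = 40.
Solving the dual: y* = (0, 0, 2.5).
  dual value b^T y* = 40.
Strong duality: c^T x* = b^T y*. Confirmed.

40


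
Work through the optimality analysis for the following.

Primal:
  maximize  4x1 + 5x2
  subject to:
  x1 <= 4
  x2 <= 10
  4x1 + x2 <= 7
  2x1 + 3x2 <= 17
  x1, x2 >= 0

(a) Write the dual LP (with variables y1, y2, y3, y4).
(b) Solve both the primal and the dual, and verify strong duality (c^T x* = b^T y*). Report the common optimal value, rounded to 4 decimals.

The standard primal-dual pair for 'max c^T x s.t. A x <= b, x >= 0' is:
  Dual:  min b^T y  s.t.  A^T y >= c,  y >= 0.

So the dual LP is:
  minimize  4y1 + 10y2 + 7y3 + 17y4
  subject to:
    y1 + 4y3 + 2y4 >= 4
    y2 + y3 + 3y4 >= 5
    y1, y2, y3, y4 >= 0

Solving the primal: x* = (0.4, 5.4).
  primal value c^T x* = 28.6.
Solving the dual: y* = (0, 0, 0.2, 1.6).
  dual value b^T y* = 28.6.
Strong duality: c^T x* = b^T y*. Confirmed.

28.6


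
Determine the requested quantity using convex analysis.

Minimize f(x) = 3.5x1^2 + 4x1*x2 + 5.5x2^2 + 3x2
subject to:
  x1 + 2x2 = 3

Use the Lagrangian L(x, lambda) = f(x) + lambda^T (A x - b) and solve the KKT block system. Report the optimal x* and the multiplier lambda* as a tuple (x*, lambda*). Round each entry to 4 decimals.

Form the Lagrangian:
  L(x, lambda) = (1/2) x^T Q x + c^T x + lambda^T (A x - b)
Stationarity (grad_x L = 0): Q x + c + A^T lambda = 0.
Primal feasibility: A x = b.

This gives the KKT block system:
  [ Q   A^T ] [ x     ]   [-c ]
  [ A    0  ] [ lambda ] = [ b ]

Solving the linear system:
  x*      = (0.6522, 1.1739)
  lambda* = (-9.2609)
  f(x*)   = 15.6522

x* = (0.6522, 1.1739), lambda* = (-9.2609)


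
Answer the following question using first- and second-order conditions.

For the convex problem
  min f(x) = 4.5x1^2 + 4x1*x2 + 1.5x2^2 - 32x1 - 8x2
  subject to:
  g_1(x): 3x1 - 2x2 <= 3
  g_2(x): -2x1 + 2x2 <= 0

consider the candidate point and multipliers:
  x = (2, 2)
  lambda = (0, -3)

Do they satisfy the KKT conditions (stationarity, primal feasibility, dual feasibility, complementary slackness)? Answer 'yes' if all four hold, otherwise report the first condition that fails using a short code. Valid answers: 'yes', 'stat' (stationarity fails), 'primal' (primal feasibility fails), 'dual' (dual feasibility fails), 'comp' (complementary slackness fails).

Gradient of f: grad f(x) = Q x + c = (-6, 6)
Constraint values g_i(x) = a_i^T x - b_i:
  g_1((2, 2)) = -1
  g_2((2, 2)) = 0
Stationarity residual: grad f(x) + sum_i lambda_i a_i = (0, 0)
  -> stationarity OK
Primal feasibility (all g_i <= 0): OK
Dual feasibility (all lambda_i >= 0): FAILS
Complementary slackness (lambda_i * g_i(x) = 0 for all i): OK

Verdict: the first failing condition is dual_feasibility -> dual.

dual


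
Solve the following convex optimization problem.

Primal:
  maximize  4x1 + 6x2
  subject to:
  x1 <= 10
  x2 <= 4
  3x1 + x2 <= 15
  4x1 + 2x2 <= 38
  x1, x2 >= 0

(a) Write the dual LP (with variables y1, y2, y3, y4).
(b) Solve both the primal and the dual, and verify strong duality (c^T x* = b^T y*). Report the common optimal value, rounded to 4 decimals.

The standard primal-dual pair for 'max c^T x s.t. A x <= b, x >= 0' is:
  Dual:  min b^T y  s.t.  A^T y >= c,  y >= 0.

So the dual LP is:
  minimize  10y1 + 4y2 + 15y3 + 38y4
  subject to:
    y1 + 3y3 + 4y4 >= 4
    y2 + y3 + 2y4 >= 6
    y1, y2, y3, y4 >= 0

Solving the primal: x* = (3.6667, 4).
  primal value c^T x* = 38.6667.
Solving the dual: y* = (0, 4.6667, 1.3333, 0).
  dual value b^T y* = 38.6667.
Strong duality: c^T x* = b^T y*. Confirmed.

38.6667


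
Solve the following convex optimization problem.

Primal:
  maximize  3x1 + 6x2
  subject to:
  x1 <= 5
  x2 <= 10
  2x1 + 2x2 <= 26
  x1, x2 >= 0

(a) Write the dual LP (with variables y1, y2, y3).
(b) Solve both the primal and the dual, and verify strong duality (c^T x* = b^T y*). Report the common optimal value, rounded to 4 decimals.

The standard primal-dual pair for 'max c^T x s.t. A x <= b, x >= 0' is:
  Dual:  min b^T y  s.t.  A^T y >= c,  y >= 0.

So the dual LP is:
  minimize  5y1 + 10y2 + 26y3
  subject to:
    y1 + 2y3 >= 3
    y2 + 2y3 >= 6
    y1, y2, y3 >= 0

Solving the primal: x* = (3, 10).
  primal value c^T x* = 69.
Solving the dual: y* = (0, 3, 1.5).
  dual value b^T y* = 69.
Strong duality: c^T x* = b^T y*. Confirmed.

69


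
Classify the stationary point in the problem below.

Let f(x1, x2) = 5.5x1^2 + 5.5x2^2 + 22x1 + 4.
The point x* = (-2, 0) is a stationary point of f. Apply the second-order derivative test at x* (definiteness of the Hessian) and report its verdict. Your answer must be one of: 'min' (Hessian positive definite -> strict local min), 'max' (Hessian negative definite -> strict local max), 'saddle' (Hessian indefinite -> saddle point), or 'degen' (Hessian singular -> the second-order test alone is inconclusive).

Compute the Hessian H = grad^2 f:
  H = [[11, 0], [0, 11]]
Verify stationarity: grad f(x*) = H x* + g = (0, 0).
Eigenvalues of H: 11, 11.
Both eigenvalues > 0, so H is positive definite -> x* is a strict local min.

min


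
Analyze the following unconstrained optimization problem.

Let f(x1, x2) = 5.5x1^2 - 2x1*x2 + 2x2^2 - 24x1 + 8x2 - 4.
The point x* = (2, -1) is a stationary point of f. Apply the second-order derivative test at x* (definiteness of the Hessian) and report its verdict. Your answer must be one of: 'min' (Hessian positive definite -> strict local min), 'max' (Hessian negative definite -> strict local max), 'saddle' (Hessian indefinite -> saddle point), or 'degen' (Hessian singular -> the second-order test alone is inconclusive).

Compute the Hessian H = grad^2 f:
  H = [[11, -2], [-2, 4]]
Verify stationarity: grad f(x*) = H x* + g = (0, 0).
Eigenvalues of H: 3.4689, 11.5311.
Both eigenvalues > 0, so H is positive definite -> x* is a strict local min.

min


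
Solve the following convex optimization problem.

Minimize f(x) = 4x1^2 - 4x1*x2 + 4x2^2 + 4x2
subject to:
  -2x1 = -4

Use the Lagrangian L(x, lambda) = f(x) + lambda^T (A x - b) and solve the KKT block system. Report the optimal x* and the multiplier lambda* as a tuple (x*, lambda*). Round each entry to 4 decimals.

Form the Lagrangian:
  L(x, lambda) = (1/2) x^T Q x + c^T x + lambda^T (A x - b)
Stationarity (grad_x L = 0): Q x + c + A^T lambda = 0.
Primal feasibility: A x = b.

This gives the KKT block system:
  [ Q   A^T ] [ x     ]   [-c ]
  [ A    0  ] [ lambda ] = [ b ]

Solving the linear system:
  x*      = (2, 0.5)
  lambda* = (7)
  f(x*)   = 15

x* = (2, 0.5), lambda* = (7)


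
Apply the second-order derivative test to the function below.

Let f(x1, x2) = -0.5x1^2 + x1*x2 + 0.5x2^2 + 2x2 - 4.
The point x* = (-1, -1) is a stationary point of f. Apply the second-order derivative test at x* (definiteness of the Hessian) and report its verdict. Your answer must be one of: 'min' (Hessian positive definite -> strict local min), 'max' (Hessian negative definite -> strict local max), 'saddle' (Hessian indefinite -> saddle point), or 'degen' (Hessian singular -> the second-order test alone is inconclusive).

Compute the Hessian H = grad^2 f:
  H = [[-1, 1], [1, 1]]
Verify stationarity: grad f(x*) = H x* + g = (0, 0).
Eigenvalues of H: -1.4142, 1.4142.
Eigenvalues have mixed signs, so H is indefinite -> x* is a saddle point.

saddle


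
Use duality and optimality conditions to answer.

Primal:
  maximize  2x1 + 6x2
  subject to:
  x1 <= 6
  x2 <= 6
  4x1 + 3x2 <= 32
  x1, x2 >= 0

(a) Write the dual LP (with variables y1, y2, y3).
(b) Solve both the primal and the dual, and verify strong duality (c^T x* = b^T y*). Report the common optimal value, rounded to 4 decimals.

The standard primal-dual pair for 'max c^T x s.t. A x <= b, x >= 0' is:
  Dual:  min b^T y  s.t.  A^T y >= c,  y >= 0.

So the dual LP is:
  minimize  6y1 + 6y2 + 32y3
  subject to:
    y1 + 4y3 >= 2
    y2 + 3y3 >= 6
    y1, y2, y3 >= 0

Solving the primal: x* = (3.5, 6).
  primal value c^T x* = 43.
Solving the dual: y* = (0, 4.5, 0.5).
  dual value b^T y* = 43.
Strong duality: c^T x* = b^T y*. Confirmed.

43


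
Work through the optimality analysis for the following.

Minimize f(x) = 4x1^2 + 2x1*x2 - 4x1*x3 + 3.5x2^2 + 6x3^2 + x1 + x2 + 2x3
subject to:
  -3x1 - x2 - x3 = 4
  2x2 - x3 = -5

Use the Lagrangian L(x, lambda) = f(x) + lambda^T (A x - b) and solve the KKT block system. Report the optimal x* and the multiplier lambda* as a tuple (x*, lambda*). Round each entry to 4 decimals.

Form the Lagrangian:
  L(x, lambda) = (1/2) x^T Q x + c^T x + lambda^T (A x - b)
Stationarity (grad_x L = 0): Q x + c + A^T lambda = 0.
Primal feasibility: A x = b.

This gives the KKT block system:
  [ Q   A^T ] [ x     ]   [-c ]
  [ A    0  ] [ lambda ] = [ b ]

Solving the linear system:
  x*      = (-0.52, -2.48, 0.04)
  lambda* = (-2.76, 7.32)
  f(x*)   = 22.36

x* = (-0.52, -2.48, 0.04), lambda* = (-2.76, 7.32)


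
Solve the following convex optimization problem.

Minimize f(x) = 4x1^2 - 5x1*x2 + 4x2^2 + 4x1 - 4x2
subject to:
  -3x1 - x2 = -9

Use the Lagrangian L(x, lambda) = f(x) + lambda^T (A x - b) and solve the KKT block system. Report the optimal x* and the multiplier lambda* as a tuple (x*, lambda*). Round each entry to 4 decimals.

Form the Lagrangian:
  L(x, lambda) = (1/2) x^T Q x + c^T x + lambda^T (A x - b)
Stationarity (grad_x L = 0): Q x + c + A^T lambda = 0.
Primal feasibility: A x = b.

This gives the KKT block system:
  [ Q   A^T ] [ x     ]   [-c ]
  [ A    0  ] [ lambda ] = [ b ]

Solving the linear system:
  x*      = (2.2273, 2.3182)
  lambda* = (3.4091)
  f(x*)   = 15.1591

x* = (2.2273, 2.3182), lambda* = (3.4091)


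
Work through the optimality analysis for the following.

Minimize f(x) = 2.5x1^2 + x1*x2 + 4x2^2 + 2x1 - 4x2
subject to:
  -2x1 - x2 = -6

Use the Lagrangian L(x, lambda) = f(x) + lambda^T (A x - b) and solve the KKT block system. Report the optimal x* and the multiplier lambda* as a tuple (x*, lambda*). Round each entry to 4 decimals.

Form the Lagrangian:
  L(x, lambda) = (1/2) x^T Q x + c^T x + lambda^T (A x - b)
Stationarity (grad_x L = 0): Q x + c + A^T lambda = 0.
Primal feasibility: A x = b.

This gives the KKT block system:
  [ Q   A^T ] [ x     ]   [-c ]
  [ A    0  ] [ lambda ] = [ b ]

Solving the linear system:
  x*      = (2.4242, 1.1515)
  lambda* = (7.6364)
  f(x*)   = 23.0303

x* = (2.4242, 1.1515), lambda* = (7.6364)


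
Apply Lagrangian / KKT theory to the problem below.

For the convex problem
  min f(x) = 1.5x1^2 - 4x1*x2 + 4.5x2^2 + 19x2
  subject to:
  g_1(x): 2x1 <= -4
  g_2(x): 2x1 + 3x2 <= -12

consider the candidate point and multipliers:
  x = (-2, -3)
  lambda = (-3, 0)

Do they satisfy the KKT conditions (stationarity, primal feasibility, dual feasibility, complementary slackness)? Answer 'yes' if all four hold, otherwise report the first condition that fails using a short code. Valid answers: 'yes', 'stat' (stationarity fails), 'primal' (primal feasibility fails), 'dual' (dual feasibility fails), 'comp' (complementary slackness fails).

Gradient of f: grad f(x) = Q x + c = (6, 0)
Constraint values g_i(x) = a_i^T x - b_i:
  g_1((-2, -3)) = 0
  g_2((-2, -3)) = -1
Stationarity residual: grad f(x) + sum_i lambda_i a_i = (0, 0)
  -> stationarity OK
Primal feasibility (all g_i <= 0): OK
Dual feasibility (all lambda_i >= 0): FAILS
Complementary slackness (lambda_i * g_i(x) = 0 for all i): OK

Verdict: the first failing condition is dual_feasibility -> dual.

dual


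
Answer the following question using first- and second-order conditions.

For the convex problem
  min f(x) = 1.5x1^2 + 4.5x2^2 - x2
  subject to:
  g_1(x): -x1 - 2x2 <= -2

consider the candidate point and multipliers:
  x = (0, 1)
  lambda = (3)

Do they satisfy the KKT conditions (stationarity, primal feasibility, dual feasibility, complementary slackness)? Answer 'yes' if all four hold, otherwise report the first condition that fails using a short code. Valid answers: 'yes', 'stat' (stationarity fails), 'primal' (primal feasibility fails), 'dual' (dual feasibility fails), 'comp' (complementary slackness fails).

Gradient of f: grad f(x) = Q x + c = (0, 8)
Constraint values g_i(x) = a_i^T x - b_i:
  g_1((0, 1)) = 0
Stationarity residual: grad f(x) + sum_i lambda_i a_i = (-3, 2)
  -> stationarity FAILS
Primal feasibility (all g_i <= 0): OK
Dual feasibility (all lambda_i >= 0): OK
Complementary slackness (lambda_i * g_i(x) = 0 for all i): OK

Verdict: the first failing condition is stationarity -> stat.

stat


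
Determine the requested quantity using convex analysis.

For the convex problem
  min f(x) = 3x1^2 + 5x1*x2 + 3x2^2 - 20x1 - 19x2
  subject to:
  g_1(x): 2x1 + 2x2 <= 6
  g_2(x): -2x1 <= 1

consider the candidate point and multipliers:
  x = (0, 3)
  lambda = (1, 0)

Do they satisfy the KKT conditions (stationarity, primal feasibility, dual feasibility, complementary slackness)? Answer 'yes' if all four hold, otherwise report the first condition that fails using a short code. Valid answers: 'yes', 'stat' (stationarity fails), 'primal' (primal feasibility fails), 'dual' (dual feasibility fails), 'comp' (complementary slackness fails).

Gradient of f: grad f(x) = Q x + c = (-5, -1)
Constraint values g_i(x) = a_i^T x - b_i:
  g_1((0, 3)) = 0
  g_2((0, 3)) = -1
Stationarity residual: grad f(x) + sum_i lambda_i a_i = (-3, 1)
  -> stationarity FAILS
Primal feasibility (all g_i <= 0): OK
Dual feasibility (all lambda_i >= 0): OK
Complementary slackness (lambda_i * g_i(x) = 0 for all i): OK

Verdict: the first failing condition is stationarity -> stat.

stat


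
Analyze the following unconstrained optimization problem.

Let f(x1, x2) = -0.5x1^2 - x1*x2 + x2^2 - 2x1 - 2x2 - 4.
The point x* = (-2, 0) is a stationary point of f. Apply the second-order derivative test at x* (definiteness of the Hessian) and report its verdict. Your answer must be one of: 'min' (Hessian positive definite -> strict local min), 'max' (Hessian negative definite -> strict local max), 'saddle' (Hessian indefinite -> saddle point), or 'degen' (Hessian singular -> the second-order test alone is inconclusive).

Compute the Hessian H = grad^2 f:
  H = [[-1, -1], [-1, 2]]
Verify stationarity: grad f(x*) = H x* + g = (0, 0).
Eigenvalues of H: -1.3028, 2.3028.
Eigenvalues have mixed signs, so H is indefinite -> x* is a saddle point.

saddle


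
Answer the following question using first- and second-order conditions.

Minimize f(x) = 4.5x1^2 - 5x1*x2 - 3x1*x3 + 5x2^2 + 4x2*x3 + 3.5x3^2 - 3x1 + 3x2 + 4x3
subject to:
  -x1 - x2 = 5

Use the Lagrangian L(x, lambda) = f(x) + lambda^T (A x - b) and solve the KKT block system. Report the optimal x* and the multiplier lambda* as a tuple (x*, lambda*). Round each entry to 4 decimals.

Form the Lagrangian:
  L(x, lambda) = (1/2) x^T Q x + c^T x + lambda^T (A x - b)
Stationarity (grad_x L = 0): Q x + c + A^T lambda = 0.
Primal feasibility: A x = b.

This gives the KKT block system:
  [ Q   A^T ] [ x     ]   [-c ]
  [ A    0  ] [ lambda ] = [ b ]

Solving the linear system:
  x*      = (-2.4091, -2.5909, -0.1234)
  lambda* = (-11.3571)
  f(x*)   = 27.8734

x* = (-2.4091, -2.5909, -0.1234), lambda* = (-11.3571)


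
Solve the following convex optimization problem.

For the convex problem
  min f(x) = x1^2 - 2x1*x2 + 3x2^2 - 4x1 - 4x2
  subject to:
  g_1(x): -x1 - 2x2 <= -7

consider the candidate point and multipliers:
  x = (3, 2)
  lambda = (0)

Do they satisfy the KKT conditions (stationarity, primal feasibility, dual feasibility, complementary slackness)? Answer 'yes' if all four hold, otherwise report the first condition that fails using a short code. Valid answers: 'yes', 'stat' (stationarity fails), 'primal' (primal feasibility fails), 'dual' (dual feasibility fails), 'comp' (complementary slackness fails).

Gradient of f: grad f(x) = Q x + c = (-2, 2)
Constraint values g_i(x) = a_i^T x - b_i:
  g_1((3, 2)) = 0
Stationarity residual: grad f(x) + sum_i lambda_i a_i = (-2, 2)
  -> stationarity FAILS
Primal feasibility (all g_i <= 0): OK
Dual feasibility (all lambda_i >= 0): OK
Complementary slackness (lambda_i * g_i(x) = 0 for all i): OK

Verdict: the first failing condition is stationarity -> stat.

stat


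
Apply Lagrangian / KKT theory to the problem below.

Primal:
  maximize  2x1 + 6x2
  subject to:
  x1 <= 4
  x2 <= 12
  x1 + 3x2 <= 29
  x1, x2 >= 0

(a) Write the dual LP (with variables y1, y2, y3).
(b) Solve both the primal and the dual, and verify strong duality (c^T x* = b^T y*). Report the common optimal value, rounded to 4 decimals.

The standard primal-dual pair for 'max c^T x s.t. A x <= b, x >= 0' is:
  Dual:  min b^T y  s.t.  A^T y >= c,  y >= 0.

So the dual LP is:
  minimize  4y1 + 12y2 + 29y3
  subject to:
    y1 + y3 >= 2
    y2 + 3y3 >= 6
    y1, y2, y3 >= 0

Solving the primal: x* = (0, 9.6667).
  primal value c^T x* = 58.
Solving the dual: y* = (0, 0, 2).
  dual value b^T y* = 58.
Strong duality: c^T x* = b^T y*. Confirmed.

58


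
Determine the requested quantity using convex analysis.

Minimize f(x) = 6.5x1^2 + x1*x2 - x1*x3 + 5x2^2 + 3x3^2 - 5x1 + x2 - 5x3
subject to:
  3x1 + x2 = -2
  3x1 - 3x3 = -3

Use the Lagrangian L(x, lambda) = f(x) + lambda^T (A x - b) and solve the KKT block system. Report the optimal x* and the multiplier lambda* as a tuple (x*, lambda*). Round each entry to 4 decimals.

Form the Lagrangian:
  L(x, lambda) = (1/2) x^T Q x + c^T x + lambda^T (A x - b)
Stationarity (grad_x L = 0): Q x + c + A^T lambda = 0.
Primal feasibility: A x = b.

This gives the KKT block system:
  [ Q   A^T ] [ x     ]   [-c ]
  [ A    0  ] [ lambda ] = [ b ]

Solving the linear system:
  x*      = (-0.495, -0.5149, 0.505)
  lambda* = (4.6436, -0.4917)
  f(x*)   = 3.6238

x* = (-0.495, -0.5149, 0.505), lambda* = (4.6436, -0.4917)


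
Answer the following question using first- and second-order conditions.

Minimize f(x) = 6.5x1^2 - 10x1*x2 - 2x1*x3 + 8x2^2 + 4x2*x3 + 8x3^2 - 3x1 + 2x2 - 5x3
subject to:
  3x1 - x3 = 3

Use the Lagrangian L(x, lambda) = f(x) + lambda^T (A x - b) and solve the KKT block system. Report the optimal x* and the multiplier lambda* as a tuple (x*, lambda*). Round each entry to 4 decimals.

Form the Lagrangian:
  L(x, lambda) = (1/2) x^T Q x + c^T x + lambda^T (A x - b)
Stationarity (grad_x L = 0): Q x + c + A^T lambda = 0.
Primal feasibility: A x = b.

This gives the KKT block system:
  [ Q   A^T ] [ x     ]   [-c ]
  [ A    0  ] [ lambda ] = [ b ]

Solving the linear system:
  x*      = (1.0691, 0.4914, 0.2073)
  lambda* = (-1.8566)
  f(x*)   = 1.1546

x* = (1.0691, 0.4914, 0.2073), lambda* = (-1.8566)
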